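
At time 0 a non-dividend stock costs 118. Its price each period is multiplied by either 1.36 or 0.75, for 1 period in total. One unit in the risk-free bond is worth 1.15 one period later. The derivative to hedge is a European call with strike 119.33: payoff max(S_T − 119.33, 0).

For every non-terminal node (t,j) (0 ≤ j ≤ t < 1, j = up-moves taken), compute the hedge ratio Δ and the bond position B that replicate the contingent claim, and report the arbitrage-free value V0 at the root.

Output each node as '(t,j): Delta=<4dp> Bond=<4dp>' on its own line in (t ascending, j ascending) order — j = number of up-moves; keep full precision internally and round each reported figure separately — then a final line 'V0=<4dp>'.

(0,0): Delta=0.5717 Bond=-43.9950
V0=23.4640

The replicating-portfolio and risk-neutral prices coincide; use p* = (1.15−0.75)/(1.36−0.75) = 0.6557 for the latter.
Terminal payoffs: V(1,0)=0.0000, V(1,1)=41.1500
  t=0,j=0: stock 118.0000 → up 160.4800 (V=41.1500), down 88.5000 (V=0.0000). Price 23.4640; hedge Δ=0.5717, bond B=-43.9950.
Each (Δ,B) replicates both successor values, so the strategy is self-financing and V0 is arbitrage-free.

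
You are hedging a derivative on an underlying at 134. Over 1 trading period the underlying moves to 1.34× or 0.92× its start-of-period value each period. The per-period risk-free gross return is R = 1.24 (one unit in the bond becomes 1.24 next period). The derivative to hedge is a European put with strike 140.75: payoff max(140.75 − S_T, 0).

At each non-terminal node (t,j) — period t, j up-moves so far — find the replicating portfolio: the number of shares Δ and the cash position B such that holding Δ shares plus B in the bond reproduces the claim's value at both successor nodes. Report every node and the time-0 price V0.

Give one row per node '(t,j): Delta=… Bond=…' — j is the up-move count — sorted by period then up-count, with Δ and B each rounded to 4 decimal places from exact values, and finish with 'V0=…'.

Since d<R<u, set p* = (R−d)/(u−d) = 0.7619; price each node as the discounted p*-expectation of its children.
At expiry t=1: V(1,0)=17.4700, V(1,1)=0.0000
Node (0,0) S=134.0000: V=(p*·0.0000+(1−p*)·17.4700)/1.24=3.3545; Δ=(0.0000−17.4700)/(179.5600−123.2800)=-0.3104; B=V−Δ·S=44.9497
The time-0 hedge costs 3.3545, which is the no-arbitrage price.

(0,0): Delta=-0.3104 Bond=44.9497
V0=3.3545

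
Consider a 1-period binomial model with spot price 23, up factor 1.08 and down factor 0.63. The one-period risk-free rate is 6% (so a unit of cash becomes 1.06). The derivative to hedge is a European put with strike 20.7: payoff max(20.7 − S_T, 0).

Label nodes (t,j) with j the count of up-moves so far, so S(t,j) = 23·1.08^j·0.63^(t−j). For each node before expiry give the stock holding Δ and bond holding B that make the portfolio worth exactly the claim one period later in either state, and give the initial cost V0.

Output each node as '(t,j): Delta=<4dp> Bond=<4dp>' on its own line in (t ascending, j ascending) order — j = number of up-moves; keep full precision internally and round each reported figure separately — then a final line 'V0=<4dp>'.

Risk-neutral probability p* = (R−d)/(u−d) = (1.06−0.63)/(1.08−0.63) = 0.9556.
Terminal payoffs: V(1,0)=6.2100, V(1,1)=0.0000
Node (0,0) S=23.0000: V=(p*·0.0000+(1−p*)·6.2100)/1.06=0.2604; Δ=(0.0000−6.2100)/(24.8400−14.4900)=-0.6000; B=V−Δ·S=14.0604
Check: Δ(0,0)·S0 + B(0,0) = 0.2604 = V0.

(0,0): Delta=-0.6000 Bond=14.0604
V0=0.2604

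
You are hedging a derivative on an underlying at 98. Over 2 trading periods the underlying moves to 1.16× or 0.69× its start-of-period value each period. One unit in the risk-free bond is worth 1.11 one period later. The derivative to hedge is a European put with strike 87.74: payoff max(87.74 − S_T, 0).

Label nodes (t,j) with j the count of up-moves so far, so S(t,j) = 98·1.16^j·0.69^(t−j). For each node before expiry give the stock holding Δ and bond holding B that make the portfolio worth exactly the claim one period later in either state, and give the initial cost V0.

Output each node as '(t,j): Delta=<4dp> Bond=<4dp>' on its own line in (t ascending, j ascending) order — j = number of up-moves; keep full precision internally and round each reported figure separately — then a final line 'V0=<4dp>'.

(0,0): Delta=-0.2287 Bond=24.2246
(1,0): Delta=-1.0000 Bond=79.0450
(1,1): Delta=-0.1741 Bond=20.6803
V0=1.8126

No-arbitrage ⇒ martingale measure with p* = (R−d)/(u−d) = 0.8936.
Payoff layer (t=2): V(2,0)=41.0822, V(2,1)=9.3008, V(2,2)=0.0000
(1,0): S=67.6200. Δ = (V_up−V_dn)/(S_up−S_dn) = (9.3008−41.0822)/(78.4392−46.6578) = -1.0000. V = [p*·9.3008 + (1−p*)·41.0822]/1.11 = 11.4250. B = V − Δ·S = 79.0450.
(1,1): S=113.6800. Δ = (V_up−V_dn)/(S_up−S_dn) = (0.0000−9.3008)/(131.8688−78.4392) = -0.1741. V = [p*·0.0000 + (1−p*)·9.3008]/1.11 = 0.8914. B = V − Δ·S = 20.6803.
(0,0): S=98.0000. Δ = (V_up−V_dn)/(S_up−S_dn) = (0.8914−11.4250)/(113.6800−67.6200) = -0.2287. V = [p*·0.8914 + (1−p*)·11.4250]/1.11 = 1.8126. B = V − Δ·S = 24.2246.
The time-0 hedge costs 1.8126, which is the no-arbitrage price.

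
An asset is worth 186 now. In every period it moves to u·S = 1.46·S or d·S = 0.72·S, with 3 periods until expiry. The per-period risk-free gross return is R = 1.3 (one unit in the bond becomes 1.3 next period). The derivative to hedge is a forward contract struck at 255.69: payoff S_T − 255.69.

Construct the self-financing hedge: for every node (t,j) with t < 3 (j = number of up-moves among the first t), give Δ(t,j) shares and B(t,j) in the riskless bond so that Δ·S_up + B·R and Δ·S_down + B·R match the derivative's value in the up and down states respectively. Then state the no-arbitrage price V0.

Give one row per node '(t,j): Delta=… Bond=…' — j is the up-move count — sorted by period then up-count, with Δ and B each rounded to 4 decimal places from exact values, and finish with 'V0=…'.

(0,0): Delta=1.0000 Bond=-116.3814
(1,0): Delta=1.0000 Bond=-151.2959
(1,1): Delta=1.0000 Bond=-151.2959
(2,0): Delta=1.0000 Bond=-196.6846
(2,1): Delta=1.0000 Bond=-196.6846
(2,2): Delta=1.0000 Bond=-196.6846
V0=69.6186

No-arbitrage ⇒ martingale measure with p* = (R−d)/(u−d) = 0.7838.
At expiry t=3: V(3,0)=-186.2659, V(3,1)=-114.9133, V(3,2)=29.7739, V(3,3)=323.1673
Node (2,0) S=96.4224: V=(p*·-114.9133+(1−p*)·-186.2659)/1.3=-100.2622; Δ=(-114.9133−-186.2659)/(140.7767−69.4241)=1.0000; B=V−Δ·S=-196.6846
Node (2,1) S=195.5232: V=(p*·29.7739+(1−p*)·-114.9133)/1.3=-1.1614; Δ=(29.7739−-114.9133)/(285.4639−140.7767)=1.0000; B=V−Δ·S=-196.6846
Node (2,2) S=396.4776: V=(p*·323.1673+(1−p*)·29.7739)/1.3=199.7930; Δ=(323.1673−29.7739)/(578.8573−285.4639)=1.0000; B=V−Δ·S=-196.6846
Node (1,0) S=133.9200: V=(p*·-1.1614+(1−p*)·-100.2622)/1.3=-17.3759; Δ=(-1.1614−-100.2622)/(195.5232−96.4224)=1.0000; B=V−Δ·S=-151.2959
Node (1,1) S=271.5600: V=(p*·199.7930+(1−p*)·-1.1614)/1.3=120.2641; Δ=(199.7930−-1.1614)/(396.4776−195.5232)=1.0000; B=V−Δ·S=-151.2959
Node (0,0) S=186.0000: V=(p*·120.2641+(1−p*)·-17.3759)/1.3=69.6186; Δ=(120.2641−-17.3759)/(271.5600−133.9200)=1.0000; B=V−Δ·S=-116.3814
Each (Δ,B) replicates both successor values, so the strategy is self-financing and V0 is arbitrage-free.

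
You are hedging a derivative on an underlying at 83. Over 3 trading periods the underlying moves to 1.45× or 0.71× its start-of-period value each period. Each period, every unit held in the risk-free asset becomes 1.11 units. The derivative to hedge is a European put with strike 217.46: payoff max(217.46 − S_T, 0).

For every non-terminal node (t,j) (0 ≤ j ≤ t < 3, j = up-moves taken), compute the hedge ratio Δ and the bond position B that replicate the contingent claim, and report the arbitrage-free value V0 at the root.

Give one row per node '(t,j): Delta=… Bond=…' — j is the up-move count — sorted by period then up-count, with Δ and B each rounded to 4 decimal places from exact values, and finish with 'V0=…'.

(0,0): Delta=-0.8626 Bond=151.7125
(1,0): Delta=-1.0000 Bond=176.4954
(1,1): Delta=-0.8055 Bond=161.5205
(2,0): Delta=-1.0000 Bond=195.9099
(2,1): Delta=-1.0000 Bond=195.9099
(2,2): Delta=-0.7245 Bond=165.1589
V0=80.1133

Under the risk-neutral measure, an up-move has probability p* = (R−d)/(u−d) = 0.5405 and values discount at R = 1.11.
Terminal values V(3,·): V(3,0)=187.7534, V(3,1)=156.7916, V(3,2)=93.5597, V(3,3)=0.0000
Node (2,0) S=41.8403: V=(p*·156.7916+(1−p*)·187.7534)/1.11=154.0696; Δ=(156.7916−187.7534)/(60.6684−29.7066)=-1.0000; B=V−Δ·S=195.9099
Node (2,1) S=85.4485: V=(p*·93.5597+(1−p*)·156.7916)/1.11=110.4614; Δ=(93.5597−156.7916)/(123.9003−60.6684)=-1.0000; B=V−Δ·S=195.9099
Node (2,2) S=174.5075: V=(p*·0.0000+(1−p*)·93.5597)/1.11=38.7269; Δ=(0.0000−93.5597)/(253.0359−123.9003)=-0.7245; B=V−Δ·S=165.1589
Node (1,0) S=58.9300: V=(p*·110.4614+(1−p*)·154.0696)/1.11=117.5654; Δ=(110.4614−154.0696)/(85.4485−41.8403)=-1.0000; B=V−Δ·S=176.4954
Node (1,1) S=120.3500: V=(p*·38.7269+(1−p*)·110.4614)/1.11=64.5820; Δ=(38.7269−110.4614)/(174.5075−85.4485)=-0.8055; B=V−Δ·S=161.5205
Node (0,0) S=83.0000: V=(p*·64.5820+(1−p*)·117.5654)/1.11=80.1133; Δ=(64.5820−117.5654)/(120.3500−58.9300)=-0.8626; B=V−Δ·S=151.7125
Each (Δ,B) replicates both successor values, so the strategy is self-financing and V0 is arbitrage-free.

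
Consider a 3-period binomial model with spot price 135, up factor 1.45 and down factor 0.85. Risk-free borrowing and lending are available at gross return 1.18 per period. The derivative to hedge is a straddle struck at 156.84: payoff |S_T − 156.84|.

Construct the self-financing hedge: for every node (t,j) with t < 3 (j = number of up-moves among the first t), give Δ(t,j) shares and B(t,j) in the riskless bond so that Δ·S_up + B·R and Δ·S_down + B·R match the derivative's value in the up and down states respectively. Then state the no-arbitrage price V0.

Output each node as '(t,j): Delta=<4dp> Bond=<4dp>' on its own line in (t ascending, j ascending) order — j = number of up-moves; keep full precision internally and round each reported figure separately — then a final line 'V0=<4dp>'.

(0,0): Delta=0.6546 Bond=-34.3571
(1,0): Delta=0.1430 Bond=18.1576
(1,1): Delta=0.8999 Bond=-88.5679
(2,0): Delta=-1.0000 Bond=132.9153
(2,1): Delta=0.6913 Bond=-69.7926
(2,2): Delta=1.0000 Bond=-132.9153
V0=54.0110

No-arbitrage ⇒ martingale measure with p* = (R−d)/(u−d) = 0.5500.
Payoff layer (t=3): V(3,0)=73.9331, V(3,1)=15.4106, V(3,2)=84.4219, V(3,3)=254.7244
  t=2,j=0: stock 97.5375 → up 141.4294 (V=15.4106), down 82.9069 (V=73.9331). Price 35.3778; hedge Δ=-1.0000, bond B=132.9153.
  t=2,j=1: stock 166.3875 → up 241.2619 (V=84.4219), down 141.4294 (V=15.4106). Price 45.2261; hedge Δ=0.6913, bond B=-69.7926.
  t=2,j=2: stock 283.8375 → up 411.5644 (V=254.7244), down 241.2619 (V=84.4219). Price 150.9222; hedge Δ=1.0000, bond B=-132.9153.
  t=1,j=0: stock 114.7500 → up 166.3875 (V=45.2261), down 97.5375 (V=35.3778). Price 34.5715; hedge Δ=0.1430, bond B=18.1576.
  t=1,j=1: stock 195.7500 → up 283.8375 (V=150.9222), down 166.3875 (V=45.2261). Price 87.5924; hedge Δ=0.8999, bond B=-88.5679.
  t=0,j=0: stock 135.0000 → up 195.7500 (V=87.5924), down 114.7500 (V=34.5715). Price 54.0110; hedge Δ=0.6546, bond B=-34.3571.
The time-0 hedge costs 54.0110, which is the no-arbitrage price.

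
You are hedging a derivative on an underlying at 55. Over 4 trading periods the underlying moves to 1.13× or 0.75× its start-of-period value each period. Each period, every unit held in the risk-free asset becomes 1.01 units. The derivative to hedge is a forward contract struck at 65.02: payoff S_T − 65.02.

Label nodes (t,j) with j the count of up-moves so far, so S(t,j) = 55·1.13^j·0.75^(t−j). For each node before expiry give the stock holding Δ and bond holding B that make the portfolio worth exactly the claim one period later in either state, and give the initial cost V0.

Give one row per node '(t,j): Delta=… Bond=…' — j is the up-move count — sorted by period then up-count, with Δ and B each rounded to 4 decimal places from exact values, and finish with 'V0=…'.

Risk-neutral probability p* = (R−d)/(u−d) = (1.01−0.75)/(1.13−0.75) = 0.6842.
Terminal values V(4,·): V(4,0)=-47.6177, V(4,1)=-38.8005, V(4,2)=-25.5159, V(4,3)=-5.5005, V(4,4)=24.6560
  t=3,j=0: stock 23.2031 → up 26.2195 (V=-38.8005), down 17.4023 (V=-47.6177). Price -41.1731; hedge Δ=1.0000, bond B=-64.3762.
  t=3,j=1: stock 34.9594 → up 39.5041 (V=-25.5159), down 26.2195 (V=-38.8005). Price -29.4169; hedge Δ=1.0000, bond B=-64.3762.
  t=3,j=2: stock 52.6721 → up 59.5195 (V=-5.5005), down 39.5041 (V=-25.5159). Price -11.7041; hedge Δ=1.0000, bond B=-64.3762.
  t=3,j=3: stock 79.3593 → up 89.6760 (V=24.6560), down 59.5195 (V=-5.5005). Price 14.9831; hedge Δ=1.0000, bond B=-64.3762.
  t=2,j=0: stock 30.9375 → up 34.9594 (V=-29.4169), down 23.2031 (V=-41.1731). Price -32.8013; hedge Δ=1.0000, bond B=-63.7388.
  t=2,j=1: stock 46.6125 → up 52.6721 (V=-11.7041), down 34.9594 (V=-29.4169). Price -17.1263; hedge Δ=1.0000, bond B=-63.7388.
  t=2,j=2: stock 70.2295 → up 79.3593 (V=14.9831), down 52.6721 (V=-11.7041). Price 6.4907; hedge Δ=1.0000, bond B=-63.7388.
  t=1,j=0: stock 41.2500 → up 46.6125 (V=-17.1263), down 30.9375 (V=-32.8013). Price -21.8578; hedge Δ=1.0000, bond B=-63.1078.
  t=1,j=1: stock 62.1500 → up 70.2295 (V=6.4907), down 46.6125 (V=-17.1263). Price -0.9578; hedge Δ=1.0000, bond B=-63.1078.
  t=0,j=0: stock 55.0000 → up 62.1500 (V=-0.9578), down 41.2500 (V=-21.8578). Price -7.4829; hedge Δ=1.0000, bond B=-62.4829.
Self-financing check: at every node Δ·S+B equals the discounted successor values.

(0,0): Delta=1.0000 Bond=-62.4829
(1,0): Delta=1.0000 Bond=-63.1078
(1,1): Delta=1.0000 Bond=-63.1078
(2,0): Delta=1.0000 Bond=-63.7388
(2,1): Delta=1.0000 Bond=-63.7388
(2,2): Delta=1.0000 Bond=-63.7388
(3,0): Delta=1.0000 Bond=-64.3762
(3,1): Delta=1.0000 Bond=-64.3762
(3,2): Delta=1.0000 Bond=-64.3762
(3,3): Delta=1.0000 Bond=-64.3762
V0=-7.4829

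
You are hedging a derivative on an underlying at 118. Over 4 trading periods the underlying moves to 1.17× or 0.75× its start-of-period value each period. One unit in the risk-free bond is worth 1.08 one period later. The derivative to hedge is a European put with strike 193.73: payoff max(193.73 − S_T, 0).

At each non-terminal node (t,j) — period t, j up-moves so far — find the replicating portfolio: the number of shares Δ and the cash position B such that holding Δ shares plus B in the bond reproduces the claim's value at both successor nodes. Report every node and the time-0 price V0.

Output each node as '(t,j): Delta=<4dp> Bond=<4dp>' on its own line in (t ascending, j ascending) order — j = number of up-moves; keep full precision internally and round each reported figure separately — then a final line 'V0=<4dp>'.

Since d<R<u, set p* = (R−d)/(u−d) = 0.7857; price each node as the discounted p*-expectation of its children.
Terminal payoffs: V(4,0)=156.3941, V(4,1)=135.4859, V(4,2)=102.8693, V(4,3)=51.9872, V(4,4)=0.0000
  t=3,j=0: stock 49.7812 → up 58.2441 (V=135.4859), down 37.3359 (V=156.3941). Price 129.5984; hedge Δ=-1.0000, bond B=179.3796.
  t=3,j=1: stock 77.6587 → up 90.8607 (V=102.8693), down 58.2441 (V=135.4859). Price 101.7209; hedge Δ=-1.0000, bond B=179.3796.
  t=3,j=2: stock 121.1476 → up 141.7428 (V=51.9872), down 90.8607 (V=102.8693). Price 58.2320; hedge Δ=-1.0000, bond B=179.3796.
  t=3,j=3: stock 188.9903 → up 221.1187 (V=0.0000), down 141.7428 (V=51.9872). Price 10.3149; hedge Δ=-0.6549, bond B=134.0941.
  t=2,j=0: stock 66.3750 → up 77.6587 (V=101.7209), down 49.7812 (V=129.5984). Price 99.7172; hedge Δ=-1.0000, bond B=166.0922.
  t=2,j=1: stock 103.5450 → up 121.1476 (V=58.2320), down 77.6587 (V=101.7209). Price 62.5472; hedge Δ=-1.0000, bond B=166.0922.
  t=2,j=2: stock 161.5302 → up 188.9903 (V=10.3149), down 121.1476 (V=58.2320). Price 19.0582; hedge Δ=-0.7063, bond B=133.1464.
  t=1,j=0: stock 88.5000 → up 103.5450 (V=62.5472), down 66.3750 (V=99.7172). Price 65.2891; hedge Δ=-1.0000, bond B=153.7891.
  t=1,j=1: stock 138.0600 → up 161.5302 (V=19.0582), down 103.5450 (V=62.5472). Price 26.2753; hedge Δ=-0.7500, bond B=129.8206.
  t=0,j=0: stock 118.0000 → up 138.0600 (V=26.2753), down 88.5000 (V=65.2891). Price 32.0698; hedge Δ=-0.7872, bond B=124.9599.
The time-0 hedge costs 32.0698, which is the no-arbitrage price.

(0,0): Delta=-0.7872 Bond=124.9599
(1,0): Delta=-1.0000 Bond=153.7891
(1,1): Delta=-0.7500 Bond=129.8206
(2,0): Delta=-1.0000 Bond=166.0922
(2,1): Delta=-1.0000 Bond=166.0922
(2,2): Delta=-0.7063 Bond=133.1464
(3,0): Delta=-1.0000 Bond=179.3796
(3,1): Delta=-1.0000 Bond=179.3796
(3,2): Delta=-1.0000 Bond=179.3796
(3,3): Delta=-0.6549 Bond=134.0941
V0=32.0698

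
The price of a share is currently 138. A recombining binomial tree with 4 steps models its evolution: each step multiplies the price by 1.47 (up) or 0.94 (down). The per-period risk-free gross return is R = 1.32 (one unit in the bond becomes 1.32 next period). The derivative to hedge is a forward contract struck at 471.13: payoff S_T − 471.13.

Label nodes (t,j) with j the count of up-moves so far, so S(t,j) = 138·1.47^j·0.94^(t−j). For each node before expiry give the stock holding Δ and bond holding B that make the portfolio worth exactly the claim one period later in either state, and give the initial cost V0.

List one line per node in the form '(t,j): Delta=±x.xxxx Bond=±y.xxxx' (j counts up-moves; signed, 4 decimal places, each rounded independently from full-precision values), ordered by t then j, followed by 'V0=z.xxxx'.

(0,0): Delta=1.0000 Bond=-155.1833
(1,0): Delta=1.0000 Bond=-204.8420
(1,1): Delta=1.0000 Bond=-204.8420
(2,0): Delta=1.0000 Bond=-270.3914
(2,1): Delta=1.0000 Bond=-270.3914
(2,2): Delta=1.0000 Bond=-270.3914
(3,0): Delta=1.0000 Bond=-356.9167
(3,1): Delta=1.0000 Bond=-356.9167
(3,2): Delta=1.0000 Bond=-356.9167
(3,3): Delta=1.0000 Bond=-356.9167
V0=-17.1833

The replicating-portfolio and risk-neutral prices coincide; use p* = (1.32−0.94)/(1.47−0.94) = 0.7170 for the latter.
At expiry t=4: V(4,0)=-363.3866, V(4,1)=-302.6377, V(4,2)=-207.6368, V(4,3)=-59.0714, V(4,4)=173.2595
(3,0): S=114.6206. Δ = (V_up−V_dn)/(S_up−S_dn) = (-302.6377−-363.3866)/(168.4923−107.7434) = 1.0000. V = [p*·-302.6377 + (1−p*)·-363.3866]/1.32 = -242.2961. B = V − Δ·S = -356.9167.
(3,1): S=179.2471. Δ = (V_up−V_dn)/(S_up−S_dn) = (-207.6368−-302.6377)/(263.4932−168.4923) = 1.0000. V = [p*·-207.6368 + (1−p*)·-302.6377]/1.32 = -177.6696. B = V − Δ·S = -356.9167.
(3,2): S=280.3119. Δ = (V_up−V_dn)/(S_up−S_dn) = (-59.0714−-207.6368)/(412.0586−263.4932) = 1.0000. V = [p*·-59.0714 + (1−p*)·-207.6368]/1.32 = -76.6047. B = V − Δ·S = -356.9167.
(3,3): S=438.3602. Δ = (V_up−V_dn)/(S_up−S_dn) = (173.2595−-59.0714)/(644.3895−412.0586) = 1.0000. V = [p*·173.2595 + (1−p*)·-59.0714]/1.32 = 81.4435. B = V − Δ·S = -356.9167.
(2,0): S=121.9368. Δ = (V_up−V_dn)/(S_up−S_dn) = (-177.6696−-242.2961)/(179.2471−114.6206) = 1.0000. V = [p*·-177.6696 + (1−p*)·-242.2961]/1.32 = -148.4546. B = V − Δ·S = -270.3914.
(2,1): S=190.6884. Δ = (V_up−V_dn)/(S_up−S_dn) = (-76.6047−-177.6696)/(280.3119−179.2471) = 1.0000. V = [p*·-76.6047 + (1−p*)·-177.6696]/1.32 = -79.7030. B = V − Δ·S = -270.3914.
(2,2): S=298.2042. Δ = (V_up−V_dn)/(S_up−S_dn) = (81.4435−-76.6047)/(438.3602−280.3119) = 1.0000. V = [p*·81.4435 + (1−p*)·-76.6047]/1.32 = 27.8128. B = V − Δ·S = -270.3914.
(1,0): S=129.7200. Δ = (V_up−V_dn)/(S_up−S_dn) = (-79.7030−-148.4546)/(190.6884−121.9368) = 1.0000. V = [p*·-79.7030 + (1−p*)·-148.4546]/1.32 = -75.1220. B = V − Δ·S = -204.8420.
(1,1): S=202.8600. Δ = (V_up−V_dn)/(S_up−S_dn) = (27.8128−-79.7030)/(298.2042−190.6884) = 1.0000. V = [p*·27.8128 + (1−p*)·-79.7030]/1.32 = -1.9820. B = V − Δ·S = -204.8420.
(0,0): S=138.0000. Δ = (V_up−V_dn)/(S_up−S_dn) = (-1.9820−-75.1220)/(202.8600−129.7200) = 1.0000. V = [p*·-1.9820 + (1−p*)·-75.1220]/1.32 = -17.1833. B = V − Δ·S = -155.1833.
The time-0 hedge costs -17.1833, which is the no-arbitrage price.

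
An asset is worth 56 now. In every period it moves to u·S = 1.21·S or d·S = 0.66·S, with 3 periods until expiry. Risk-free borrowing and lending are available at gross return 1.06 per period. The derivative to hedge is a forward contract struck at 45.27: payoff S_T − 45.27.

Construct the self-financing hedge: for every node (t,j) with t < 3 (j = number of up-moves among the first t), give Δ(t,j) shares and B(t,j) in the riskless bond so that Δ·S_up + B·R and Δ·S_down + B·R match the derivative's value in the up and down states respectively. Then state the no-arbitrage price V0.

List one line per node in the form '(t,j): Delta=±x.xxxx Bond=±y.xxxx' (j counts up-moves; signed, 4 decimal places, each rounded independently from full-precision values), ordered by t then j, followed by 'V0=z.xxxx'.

(0,0): Delta=1.0000 Bond=-38.0096
(1,0): Delta=1.0000 Bond=-40.2901
(1,1): Delta=1.0000 Bond=-40.2901
(2,0): Delta=1.0000 Bond=-42.7075
(2,1): Delta=1.0000 Bond=-42.7075
(2,2): Delta=1.0000 Bond=-42.7075
V0=17.9904

Risk-neutral probability p* = (R−d)/(u−d) = (1.06−0.66)/(1.21−0.66) = 0.7273.
Terminal payoffs: V(3,0)=-29.1702, V(3,1)=-15.7537, V(3,2)=8.8431, V(3,3)=53.9374
Node (2,0) S=24.3936: V=(p*·-15.7537+(1−p*)·-29.1702)/1.06=-18.3139; Δ=(-15.7537−-29.1702)/(29.5163−16.0998)=1.0000; B=V−Δ·S=-42.7075
Node (2,1) S=44.7216: V=(p*·8.8431+(1−p*)·-15.7537)/1.06=2.0141; Δ=(8.8431−-15.7537)/(54.1131−29.5163)=1.0000; B=V−Δ·S=-42.7075
Node (2,2) S=81.9896: V=(p*·53.9374+(1−p*)·8.8431)/1.06=39.2821; Δ=(53.9374−8.8431)/(99.2074−54.1131)=1.0000; B=V−Δ·S=-42.7075
Node (1,0) S=36.9600: V=(p*·2.0141+(1−p*)·-18.3139)/1.06=-3.3301; Δ=(2.0141−-18.3139)/(44.7216−24.3936)=1.0000; B=V−Δ·S=-40.2901
Node (1,1) S=67.7600: V=(p*·39.2821+(1−p*)·2.0141)/1.06=27.4699; Δ=(39.2821−2.0141)/(81.9896−44.7216)=1.0000; B=V−Δ·S=-40.2901
Node (0,0) S=56.0000: V=(p*·27.4699+(1−p*)·-3.3301)/1.06=17.9904; Δ=(27.4699−-3.3301)/(67.7600−36.9600)=1.0000; B=V−Δ·S=-38.0096
Each (Δ,B) replicates both successor values, so the strategy is self-financing and V0 is arbitrage-free.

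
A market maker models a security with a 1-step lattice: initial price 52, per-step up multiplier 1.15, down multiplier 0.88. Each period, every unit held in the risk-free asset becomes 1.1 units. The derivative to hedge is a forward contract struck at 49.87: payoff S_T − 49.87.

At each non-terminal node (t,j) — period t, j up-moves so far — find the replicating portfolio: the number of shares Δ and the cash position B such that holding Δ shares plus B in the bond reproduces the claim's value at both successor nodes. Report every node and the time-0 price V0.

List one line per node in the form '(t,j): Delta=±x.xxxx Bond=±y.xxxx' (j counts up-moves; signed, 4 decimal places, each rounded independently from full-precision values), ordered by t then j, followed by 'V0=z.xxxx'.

(0,0): Delta=1.0000 Bond=-45.3364
V0=6.6636

Since d<R<u, set p* = (R−d)/(u−d) = 0.8148; price each node as the discounted p*-expectation of its children.
Terminal values V(1,·): V(1,0)=-4.1100, V(1,1)=9.9300
(0,0): S=52.0000. Δ = (V_up−V_dn)/(S_up−S_dn) = (9.9300−-4.1100)/(59.8000−45.7600) = 1.0000. V = [p*·9.9300 + (1−p*)·-4.1100]/1.1 = 6.6636. B = V − Δ·S = -45.3364.
Self-financing check: at every node Δ·S+B equals the discounted successor values.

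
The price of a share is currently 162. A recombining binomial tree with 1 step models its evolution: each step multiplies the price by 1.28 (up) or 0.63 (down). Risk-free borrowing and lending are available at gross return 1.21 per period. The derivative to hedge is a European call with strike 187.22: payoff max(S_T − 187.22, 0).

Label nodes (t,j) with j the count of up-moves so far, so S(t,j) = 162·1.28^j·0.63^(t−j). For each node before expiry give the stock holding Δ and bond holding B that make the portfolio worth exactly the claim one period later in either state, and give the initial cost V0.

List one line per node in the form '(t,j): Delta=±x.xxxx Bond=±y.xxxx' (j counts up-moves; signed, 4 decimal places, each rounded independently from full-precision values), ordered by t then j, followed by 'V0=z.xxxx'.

Since d<R<u, set p* = (R−d)/(u−d) = 0.8923; price each node as the discounted p*-expectation of its children.
Terminal payoffs: V(1,0)=0.0000, V(1,1)=20.1400
  t=0,j=0: stock 162.0000 → up 207.3600 (V=20.1400), down 102.0600 (V=0.0000). Price 14.8521; hedge Δ=0.1913, bond B=-16.1325.
Root portfolio cost Δ·162+B reproduces V0=14.8521.

(0,0): Delta=0.1913 Bond=-16.1325
V0=14.8521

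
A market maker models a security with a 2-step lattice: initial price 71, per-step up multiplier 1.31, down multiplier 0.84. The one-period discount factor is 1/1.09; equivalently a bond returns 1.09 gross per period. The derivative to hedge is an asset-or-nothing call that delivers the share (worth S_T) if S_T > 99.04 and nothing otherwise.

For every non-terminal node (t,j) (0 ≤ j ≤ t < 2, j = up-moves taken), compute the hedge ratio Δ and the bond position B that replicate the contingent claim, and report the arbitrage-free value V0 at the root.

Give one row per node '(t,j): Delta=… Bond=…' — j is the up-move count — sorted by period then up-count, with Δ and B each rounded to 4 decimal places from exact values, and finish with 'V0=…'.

No-arbitrage ⇒ martingale measure with p* = (R−d)/(u−d) = 0.5319.
Payoff layer (t=2): V(2,0)=0.0000, V(2,1)=0.0000, V(2,2)=121.8431
  t=1,j=0: stock 59.6400 → up 78.1284 (V=0.0000), down 50.0976 (V=0.0000). Price 0.0000; hedge Δ=0.0000, bond B=0.0000.
  t=1,j=1: stock 93.0100 → up 121.8431 (V=121.8431), down 78.1284 (V=0.0000). Price 59.4589; hedge Δ=2.7872, bond B=-199.7818.
  t=0,j=0: stock 71.0000 → up 93.0100 (V=59.4589), down 59.6400 (V=0.0000). Price 29.0156; hedge Δ=1.7818, bond B=-97.4926.
Root portfolio cost Δ·71+B reproduces V0=29.0156.

(0,0): Delta=1.7818 Bond=-97.4926
(1,0): Delta=0.0000 Bond=0.0000
(1,1): Delta=2.7872 Bond=-199.7818
V0=29.0156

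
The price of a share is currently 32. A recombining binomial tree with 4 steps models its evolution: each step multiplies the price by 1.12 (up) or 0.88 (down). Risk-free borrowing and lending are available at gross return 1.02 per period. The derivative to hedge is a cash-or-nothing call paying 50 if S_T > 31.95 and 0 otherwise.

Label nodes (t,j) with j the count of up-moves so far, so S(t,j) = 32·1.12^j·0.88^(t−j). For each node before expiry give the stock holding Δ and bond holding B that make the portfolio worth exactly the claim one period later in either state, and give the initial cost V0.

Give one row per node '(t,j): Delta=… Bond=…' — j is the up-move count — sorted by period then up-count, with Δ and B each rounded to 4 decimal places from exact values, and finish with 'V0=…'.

Risk-neutral probability p* = (R−d)/(u−d) = (1.02−0.88)/(1.12−0.88) = 0.5833.
At expiry t=4: V(4,0)=0.0000, V(4,1)=0.0000, V(4,2)=0.0000, V(4,3)=50.0000, V(4,4)=50.0000
(3,0): S=21.8071. Δ = (V_up−V_dn)/(S_up−S_dn) = (0.0000−0.0000)/(24.4240−19.1903) = 0.0000. V = [p*·0.0000 + (1−p*)·0.0000]/1.02 = 0.0000. B = V − Δ·S = 0.0000.
(3,1): S=27.7545. Δ = (V_up−V_dn)/(S_up−S_dn) = (0.0000−0.0000)/(31.0850−24.4240) = 0.0000. V = [p*·0.0000 + (1−p*)·0.0000]/1.02 = 0.0000. B = V − Δ·S = 0.0000.
(3,2): S=35.3239. Δ = (V_up−V_dn)/(S_up−S_dn) = (50.0000−0.0000)/(39.5628−31.0850) = 5.8978. V = [p*·50.0000 + (1−p*)·0.0000]/1.02 = 28.5948. B = V − Δ·S = -179.7386.
(3,3): S=44.9577. Δ = (V_up−V_dn)/(S_up−S_dn) = (50.0000−50.0000)/(50.3526−39.5628) = 0.0000. V = [p*·50.0000 + (1−p*)·50.0000]/1.02 = 49.0196. B = V − Δ·S = 49.0196.
(2,0): S=24.7808. Δ = (V_up−V_dn)/(S_up−S_dn) = (0.0000−0.0000)/(27.7545−21.8071) = 0.0000. V = [p*·0.0000 + (1−p*)·0.0000]/1.02 = 0.0000. B = V − Δ·S = 0.0000.
(2,1): S=31.5392. Δ = (V_up−V_dn)/(S_up−S_dn) = (28.5948−0.0000)/(35.3239−27.7545) = 3.7777. V = [p*·28.5948 + (1−p*)·0.0000]/1.02 = 16.3532. B = V − Δ·S = -102.7917.
(2,2): S=40.1408. Δ = (V_up−V_dn)/(S_up−S_dn) = (49.0196−28.5948)/(44.9577−35.3239) = 2.1201. V = [p*·49.0196 + (1−p*)·28.5948]/1.02 = 39.7150. B = V − Δ·S = -45.3885.
(1,0): S=28.1600. Δ = (V_up−V_dn)/(S_up−S_dn) = (16.3532−0.0000)/(31.5392−24.7808) = 2.4197. V = [p*·16.3532 + (1−p*)·0.0000]/1.02 = 9.3523. B = V − Δ·S = -58.7861.
(1,1): S=35.8400. Δ = (V_up−V_dn)/(S_up−S_dn) = (39.7150−16.3532)/(40.1408−31.5392) = 2.7160. V = [p*·39.7150 + (1−p*)·16.3532]/1.02 = 29.3930. B = V − Δ·S = -67.9475.
(0,0): S=32.0000. Δ = (V_up−V_dn)/(S_up−S_dn) = (29.3930−9.3523)/(35.8400−28.1600) = 2.6095. V = [p*·29.3930 + (1−p*)·9.3523]/1.02 = 20.6301. B = V − Δ·S = -62.8728.
Each (Δ,B) replicates both successor values, so the strategy is self-financing and V0 is arbitrage-free.

(0,0): Delta=2.6095 Bond=-62.8728
(1,0): Delta=2.4197 Bond=-58.7861
(1,1): Delta=2.7160 Bond=-67.9475
(2,0): Delta=0.0000 Bond=0.0000
(2,1): Delta=3.7777 Bond=-102.7917
(2,2): Delta=2.1201 Bond=-45.3885
(3,0): Delta=0.0000 Bond=0.0000
(3,1): Delta=0.0000 Bond=0.0000
(3,2): Delta=5.8978 Bond=-179.7386
(3,3): Delta=0.0000 Bond=49.0196
V0=20.6301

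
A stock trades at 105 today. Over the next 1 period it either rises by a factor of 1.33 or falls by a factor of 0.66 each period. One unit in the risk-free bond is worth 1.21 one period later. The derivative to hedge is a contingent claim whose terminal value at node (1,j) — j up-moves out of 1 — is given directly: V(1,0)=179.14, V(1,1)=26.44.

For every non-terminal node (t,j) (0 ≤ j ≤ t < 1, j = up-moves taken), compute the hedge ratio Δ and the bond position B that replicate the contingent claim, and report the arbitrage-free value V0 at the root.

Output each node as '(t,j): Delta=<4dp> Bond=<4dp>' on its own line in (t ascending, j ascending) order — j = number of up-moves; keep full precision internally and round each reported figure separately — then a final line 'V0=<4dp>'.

(0,0): Delta=-2.1706 Bond=272.3644
V0=44.4539

Under the risk-neutral measure, an up-move has probability p* = (R−d)/(u−d) = 0.8209 and values discount at R = 1.21.
Terminal payoffs: V(1,0)=179.1400, V(1,1)=26.4400
  t=0,j=0: stock 105.0000 → up 139.6500 (V=26.4400), down 69.3000 (V=179.1400). Price 44.4539; hedge Δ=-2.1706, bond B=272.3644.
The time-0 hedge costs 44.4539, which is the no-arbitrage price.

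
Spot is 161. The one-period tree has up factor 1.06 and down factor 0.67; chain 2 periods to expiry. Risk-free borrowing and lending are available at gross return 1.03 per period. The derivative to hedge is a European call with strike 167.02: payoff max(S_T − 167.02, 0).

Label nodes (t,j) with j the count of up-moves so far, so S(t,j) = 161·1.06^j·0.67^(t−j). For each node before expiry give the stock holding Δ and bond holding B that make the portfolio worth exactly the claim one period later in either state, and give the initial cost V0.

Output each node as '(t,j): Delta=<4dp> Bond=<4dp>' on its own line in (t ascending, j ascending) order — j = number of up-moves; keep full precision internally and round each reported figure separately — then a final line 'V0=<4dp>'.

Risk-neutral probability p* = (R−d)/(u−d) = (1.03−0.67)/(1.06−0.67) = 0.9231.
At expiry t=2: V(2,0)=0.0000, V(2,1)=0.0000, V(2,2)=13.8796
  t=1,j=0: stock 107.8700 → up 114.3422 (V=0.0000), down 72.2729 (V=0.0000). Price 0.0000; hedge Δ=0.0000, bond B=0.0000.
  t=1,j=1: stock 170.6600 → up 180.8996 (V=13.8796), down 114.3422 (V=0.0000). Price 12.4388; hedge Δ=0.2085, bond B=-23.1499.
  t=0,j=0: stock 161.0000 → up 170.6600 (V=12.4388), down 107.8700 (V=0.0000). Price 11.1475; hedge Δ=0.1981, bond B=-20.7468.
Self-financing check: at every node Δ·S+B equals the discounted successor values.

(0,0): Delta=0.1981 Bond=-20.7468
(1,0): Delta=0.0000 Bond=0.0000
(1,1): Delta=0.2085 Bond=-23.1499
V0=11.1475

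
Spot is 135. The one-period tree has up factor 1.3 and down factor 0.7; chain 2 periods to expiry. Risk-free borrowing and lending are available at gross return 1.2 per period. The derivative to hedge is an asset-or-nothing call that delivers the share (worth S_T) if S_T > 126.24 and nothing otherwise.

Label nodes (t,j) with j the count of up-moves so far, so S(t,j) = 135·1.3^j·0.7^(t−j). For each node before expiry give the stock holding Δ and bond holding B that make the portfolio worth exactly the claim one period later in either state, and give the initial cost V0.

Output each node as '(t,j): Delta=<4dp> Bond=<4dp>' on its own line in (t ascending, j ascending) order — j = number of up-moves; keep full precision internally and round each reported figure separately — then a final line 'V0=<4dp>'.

(0,0): Delta=1.9560 Bond=-154.0365
(1,0): Delta=0.0000 Bond=0.0000
(1,1): Delta=2.1667 Bond=-221.8125
V0=110.0260

Under the risk-neutral measure, an up-move has probability p* = (R−d)/(u−d) = 0.8333 and values discount at R = 1.2.
Payoff layer (t=2): V(2,0)=0.0000, V(2,1)=0.0000, V(2,2)=228.1500
  t=1,j=0: stock 94.5000 → up 122.8500 (V=0.0000), down 66.1500 (V=0.0000). Price 0.0000; hedge Δ=0.0000, bond B=0.0000.
  t=1,j=1: stock 175.5000 → up 228.1500 (V=228.1500), down 122.8500 (V=0.0000). Price 158.4375; hedge Δ=2.1667, bond B=-221.8125.
  t=0,j=0: stock 135.0000 → up 175.5000 (V=158.4375), down 94.5000 (V=0.0000). Price 110.0260; hedge Δ=1.9560, bond B=-154.0365.
Self-financing check: at every node Δ·S+B equals the discounted successor values.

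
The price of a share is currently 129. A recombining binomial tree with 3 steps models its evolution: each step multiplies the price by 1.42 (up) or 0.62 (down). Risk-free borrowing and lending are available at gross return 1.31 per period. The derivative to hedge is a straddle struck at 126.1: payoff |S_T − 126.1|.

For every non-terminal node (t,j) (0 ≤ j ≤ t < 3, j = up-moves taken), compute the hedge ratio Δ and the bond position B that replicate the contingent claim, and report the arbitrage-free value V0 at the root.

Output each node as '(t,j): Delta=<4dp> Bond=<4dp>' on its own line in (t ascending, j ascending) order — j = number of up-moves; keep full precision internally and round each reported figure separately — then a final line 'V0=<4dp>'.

(0,0): Delta=0.8424 Bond=-33.1142
(1,0): Delta=-0.2762 Bond=46.0812
(1,1): Delta=0.9202 Bond=-57.6414
(2,0): Delta=-1.0000 Bond=96.2595
(2,1): Delta=-0.2258 Bond=54.6442
(2,2): Delta=1.0000 Bond=-96.2595
V0=75.5520

The replicating-portfolio and risk-neutral prices coincide; use p* = (1.31−0.62)/(1.42−0.62) = 0.8625 for the latter.
Terminal values V(3,·): V(3,0)=95.3557, V(3,1)=55.6856, V(3,2)=35.1717, V(3,3)=243.2642
(2,0): S=49.5876. Δ = (V_up−V_dn)/(S_up−S_dn) = (55.6856−95.3557)/(70.4144−30.7443) = -1.0000. V = [p*·55.6856 + (1−p*)·95.3557]/1.31 = 46.6719. B = V − Δ·S = 96.2595.
(2,1): S=113.5716. Δ = (V_up−V_dn)/(S_up−S_dn) = (35.1717−55.6856)/(161.2717−70.4144) = -0.2258. V = [p*·35.1717 + (1−p*)·55.6856]/1.31 = 29.0018. B = V − Δ·S = 54.6442.
(2,2): S=260.1156. Δ = (V_up−V_dn)/(S_up−S_dn) = (243.2642−35.1717)/(369.3642−161.2717) = 1.0000. V = [p*·243.2642 + (1−p*)·35.1717]/1.31 = 163.8561. B = V − Δ·S = -96.2595.
(1,0): S=79.9800. Δ = (V_up−V_dn)/(S_up−S_dn) = (29.0018−46.6719)/(113.5716−49.5876) = -0.2762. V = [p*·29.0018 + (1−p*)·46.6719]/1.31 = 23.9935. B = V − Δ·S = 46.0812.
(1,1): S=183.1800. Δ = (V_up−V_dn)/(S_up−S_dn) = (163.8561−29.0018)/(260.1156−113.5716) = 0.9202. V = [p*·163.8561 + (1−p*)·29.0018]/1.31 = 110.9264. B = V − Δ·S = -57.6414.
(0,0): S=129.0000. Δ = (V_up−V_dn)/(S_up−S_dn) = (110.9264−23.9935)/(183.1800−79.9800) = 0.8424. V = [p*·110.9264 + (1−p*)·23.9935]/1.31 = 75.5520. B = V − Δ·S = -33.1142.
Each (Δ,B) replicates both successor values, so the strategy is self-financing and V0 is arbitrage-free.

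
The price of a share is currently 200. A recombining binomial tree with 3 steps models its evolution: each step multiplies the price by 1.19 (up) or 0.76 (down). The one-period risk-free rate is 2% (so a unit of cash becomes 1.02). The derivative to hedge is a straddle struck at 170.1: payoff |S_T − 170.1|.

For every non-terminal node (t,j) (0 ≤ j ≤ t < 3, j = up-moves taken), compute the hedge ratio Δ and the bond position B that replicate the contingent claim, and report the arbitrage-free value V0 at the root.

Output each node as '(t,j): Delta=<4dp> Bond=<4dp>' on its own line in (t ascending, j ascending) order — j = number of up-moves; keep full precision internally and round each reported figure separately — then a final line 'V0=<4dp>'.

(0,0): Delta=0.4777 Bond=-28.8139
(1,0): Delta=-0.1811 Bond=70.7455
(1,1): Delta=0.7528 Bond=-94.8636
(2,0): Delta=-1.0000 Bond=166.7647
(2,1): Delta=0.1609 Bond=10.3038
(2,2): Delta=1.0000 Bond=-166.7647
V0=66.7322

Risk-neutral probability p* = (R−d)/(u−d) = (1.02−0.76)/(1.19−0.76) = 0.6047.
At expiry t=3: V(3,0)=82.3048, V(3,1)=32.6312, V(3,2)=45.1472, V(3,3)=166.9318
  t=2,j=0: stock 115.5200 → up 137.4688 (V=32.6312), down 87.7952 (V=82.3048). Price 51.2447; hedge Δ=-1.0000, bond B=166.7647.
  t=2,j=1: stock 180.8800 → up 215.2472 (V=45.1472), down 137.4688 (V=32.6312). Price 39.4108; hedge Δ=0.1609, bond B=10.3038.
  t=2,j=2: stock 283.2200 → up 337.0318 (V=166.9318), down 215.2472 (V=45.1472). Price 116.4553; hedge Δ=1.0000, bond B=-166.7647.
  t=1,j=0: stock 152.0000 → up 180.8800 (V=39.4108), down 115.5200 (V=51.2447). Price 43.2248; hedge Δ=-0.1811, bond B=70.7455.
  t=1,j=1: stock 238.0000 → up 283.2200 (V=116.4553), down 180.8800 (V=39.4108). Price 84.3096; hedge Δ=0.7528, bond B=-94.8636.
  t=0,j=0: stock 200.0000 → up 238.0000 (V=84.3096), down 152.0000 (V=43.2248). Price 66.7322; hedge Δ=0.4777, bond B=-28.8139.
Self-financing check: at every node Δ·S+B equals the discounted successor values.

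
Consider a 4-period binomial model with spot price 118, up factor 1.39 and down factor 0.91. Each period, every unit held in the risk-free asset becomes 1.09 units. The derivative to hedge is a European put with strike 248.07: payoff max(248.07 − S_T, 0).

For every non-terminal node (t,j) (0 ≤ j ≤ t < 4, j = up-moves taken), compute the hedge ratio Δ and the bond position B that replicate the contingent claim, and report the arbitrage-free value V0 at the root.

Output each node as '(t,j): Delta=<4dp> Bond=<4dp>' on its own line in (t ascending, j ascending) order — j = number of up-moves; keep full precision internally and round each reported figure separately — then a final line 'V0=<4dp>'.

(0,0): Delta=-0.7457 Bond=152.1961
(1,0): Delta=-0.9074 Bond=183.2568
(1,1): Delta=-0.5693 Bond=136.9554
(2,0): Delta=-1.0000 Bond=208.7956
(2,1): Delta=-0.8064 Bond=184.6737
(2,2): Delta=-0.3106 Bond=90.2942
(3,0): Delta=-1.0000 Bond=227.5872
(3,1): Delta=-1.0000 Bond=227.5872
(3,2): Delta=-0.5952 Bond=157.4730
(3,3): Delta=0.0000 Bond=0.0000
V0=64.1998

The replicating-portfolio and risk-neutral prices coincide; use p* = (1.09−0.91)/(1.39−0.91) = 0.3750 for the latter.
At expiry t=4: V(4,0)=167.1515, V(4,1)=124.4693, V(4,2)=59.2733, V(4,3)=0.0000, V(4,4)=0.0000
  t=3,j=0: stock 88.9214 → up 123.6007 (V=124.4693), down 80.9185 (V=167.1515). Price 138.6658; hedge Δ=-1.0000, bond B=227.5872.
  t=3,j=1: stock 135.8250 → up 188.7967 (V=59.2733), down 123.6007 (V=124.4693). Price 91.7622; hedge Δ=-1.0000, bond B=227.5872.
  t=3,j=2: stock 207.4689 → up 288.3818 (V=0.0000), down 188.7967 (V=59.2733). Price 33.9870; hedge Δ=-0.5952, bond B=157.4730.
  t=3,j=3: stock 316.9030 → up 440.4952 (V=0.0000), down 288.3818 (V=0.0000). Price 0.0000; hedge Δ=0.0000, bond B=0.0000.
  t=2,j=0: stock 97.7158 → up 135.8250 (V=91.7622), down 88.9214 (V=138.6658). Price 111.0798; hedge Δ=-1.0000, bond B=208.7956.
  t=2,j=1: stock 149.2582 → up 207.4689 (V=33.9870), down 135.8250 (V=91.7622). Price 64.3087; hedge Δ=-0.8064, bond B=184.6737.
  t=2,j=2: stock 227.9878 → up 316.9030 (V=0.0000), down 207.4689 (V=33.9870). Price 19.4880; hedge Δ=-0.3106, bond B=90.2942.
  t=1,j=0: stock 107.3800 → up 149.2582 (V=64.3087), down 97.7158 (V=111.0798). Price 85.8171; hedge Δ=-0.9074, bond B=183.2568.
  t=1,j=1: stock 164.0200 → up 227.9878 (V=19.4880), down 149.2582 (V=64.3087). Price 43.5788; hedge Δ=-0.5693, bond B=136.9554.
  t=0,j=0: stock 118.0000 → up 164.0200 (V=43.5788), down 107.3800 (V=85.8171). Price 64.1998; hedge Δ=-0.7457, bond B=152.1961.
Self-financing check: at every node Δ·S+B equals the discounted successor values.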